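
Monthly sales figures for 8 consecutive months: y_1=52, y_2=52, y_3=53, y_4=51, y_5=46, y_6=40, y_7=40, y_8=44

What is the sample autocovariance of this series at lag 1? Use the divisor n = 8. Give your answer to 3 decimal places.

18.992

Mean ȳ = (52 + 52 + 53 + 51 + 46 + 40 + 40 + 44)/8 = 47.2500
Σ_{t=1}^{7}(y_t−ȳ)(y_{t+1}−ȳ) = 151.9375
γ_1 = 151.9375 / 8 = 18.992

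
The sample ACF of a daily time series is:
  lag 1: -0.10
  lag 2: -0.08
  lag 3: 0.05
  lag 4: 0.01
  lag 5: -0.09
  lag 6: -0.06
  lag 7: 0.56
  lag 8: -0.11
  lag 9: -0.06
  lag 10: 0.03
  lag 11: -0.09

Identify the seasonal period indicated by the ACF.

The largest autocorrelation is r_7 = 0.56; the remaining lags stay at or below 0.05.
The dominant spike at lag 7 indicates a seasonal period of 7.

7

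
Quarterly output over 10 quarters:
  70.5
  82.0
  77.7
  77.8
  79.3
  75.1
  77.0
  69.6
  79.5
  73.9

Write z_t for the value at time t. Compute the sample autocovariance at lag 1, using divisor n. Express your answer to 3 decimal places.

-5.628

Mean z̄ = (70.5 + 82.0 + 77.7 + 77.8 + 79.3 + 75.1 + 77.0 + 69.6 + 79.5 + 73.9)/10 = 76.2400
Σ_{t=1}^{9}(z_t−z̄)(z_{t+1}−z̄) = -56.2776
γ_1 = -56.2776 / 10 = -5.628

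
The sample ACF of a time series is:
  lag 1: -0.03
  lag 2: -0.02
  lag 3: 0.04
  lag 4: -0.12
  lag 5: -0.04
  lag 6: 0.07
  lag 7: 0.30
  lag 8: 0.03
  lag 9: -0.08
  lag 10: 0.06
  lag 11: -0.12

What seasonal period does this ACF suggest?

The largest autocorrelation is r_7 = 0.30; the remaining lags stay at or below 0.07.
The dominant spike at lag 7 indicates a seasonal period of 7.

7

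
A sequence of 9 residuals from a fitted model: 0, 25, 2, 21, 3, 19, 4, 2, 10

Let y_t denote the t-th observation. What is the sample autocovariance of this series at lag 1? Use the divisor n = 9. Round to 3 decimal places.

-55.726

Mean ȳ = (0 + 25 + 2 + 21 + 3 + 19 + 4 + 2 + 10)/9 = 9.5556
Σ_{t=1}^{8}(y_t−ȳ)(y_{t+1}−ȳ) = -501.5309
γ_1 = -501.5309 / 9 = -55.726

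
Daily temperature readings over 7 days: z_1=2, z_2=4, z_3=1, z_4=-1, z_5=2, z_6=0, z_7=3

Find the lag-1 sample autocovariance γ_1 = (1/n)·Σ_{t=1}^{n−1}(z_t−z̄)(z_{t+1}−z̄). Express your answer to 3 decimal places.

Mean z̄ = (2 + 4 + 1 − 1 + 2 + 0 + 3)/7 = 1.5714
Σ_{t=1}^{6}(z_t−z̄)(z_{t+1}−z̄) = -2.8980
γ_1 = -2.8980 / 7 = -0.414

-0.414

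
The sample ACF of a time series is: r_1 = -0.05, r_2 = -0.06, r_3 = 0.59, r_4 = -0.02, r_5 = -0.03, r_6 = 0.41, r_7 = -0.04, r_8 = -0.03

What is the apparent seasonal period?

3

The largest autocorrelation is r_3 = 0.59, with a weaker echo at lag 6 (0.41); the remaining lags stay at or below -0.02.
The dominant spike at lag 3 indicates a seasonal period of 3.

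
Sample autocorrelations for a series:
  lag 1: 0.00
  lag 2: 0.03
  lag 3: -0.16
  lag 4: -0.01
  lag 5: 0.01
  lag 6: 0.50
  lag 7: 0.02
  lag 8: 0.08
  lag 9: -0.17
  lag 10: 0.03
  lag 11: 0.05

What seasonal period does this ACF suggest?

The largest autocorrelation is r_6 = 0.50; the remaining lags stay at or below 0.08.
The dominant spike at lag 6 indicates a seasonal period of 6.

6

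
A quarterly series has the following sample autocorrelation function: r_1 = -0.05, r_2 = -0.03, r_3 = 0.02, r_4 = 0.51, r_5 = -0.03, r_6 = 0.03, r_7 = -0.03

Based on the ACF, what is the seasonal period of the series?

4

The largest autocorrelation is r_4 = 0.51; the remaining lags stay at or below 0.03.
The dominant spike at lag 4 indicates a seasonal period of 4.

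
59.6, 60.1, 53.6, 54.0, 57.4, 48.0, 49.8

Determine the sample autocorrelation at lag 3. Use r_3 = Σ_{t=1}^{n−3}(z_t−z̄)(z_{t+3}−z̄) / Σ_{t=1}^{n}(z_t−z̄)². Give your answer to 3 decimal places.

0.167

Mean z̄ = (59.6 + 60.1 + 53.6 + 54.0 + 57.4 + 48.0 + 49.8)/7 = 54.6429
Numerator Σ_{t=1}^{4}(z_t−z̄)(z_{t+3}−z̄) = 21.9002
Denominator Σ(z_t−z̄)² = 131.0371
r_3 = 21.9002 / 131.0371 = 0.167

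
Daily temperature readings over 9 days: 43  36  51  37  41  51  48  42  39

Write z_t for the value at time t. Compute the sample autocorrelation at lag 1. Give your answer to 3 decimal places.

-0.269

Mean z̄ = (43 + 36 + 51 + 37 + 41 + 51 + 48 + 42 + 39)/9 = 43.1111
Numerator Σ_{t=1}^{8}(z_t−z̄)(z_{t+1}−z̄) = -69.5679
Denominator Σ(z_t−z̄)² = 258.8889
r_1 = -69.5679 / 258.8889 = -0.269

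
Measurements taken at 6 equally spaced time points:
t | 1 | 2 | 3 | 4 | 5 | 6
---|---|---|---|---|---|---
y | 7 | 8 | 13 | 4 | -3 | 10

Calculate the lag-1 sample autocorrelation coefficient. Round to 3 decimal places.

Mean ȳ = (7 + 8 + 13 + 4 − 3 + 10)/6 = 6.5000
Deviations from mean: 0.5000, 1.5000, 6.5000, -2.5000, -9.5000, 3.5000
Numerator Σ_{t=1}^{5}(y_t−ȳ)(y_{t+1}−ȳ) = -15.2500
Denominator Σ(y_t−ȳ)² = 153.5000
r_1 = -15.2500 / 153.5000 = -0.099

-0.099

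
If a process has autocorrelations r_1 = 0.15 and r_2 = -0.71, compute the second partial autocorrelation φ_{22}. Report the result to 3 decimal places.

φ_{22} = (r_2 − r_1²) / (1 − r_1²)
r_1² = (0.15)² = 0.0225
Numerator = -0.71 − 0.0225 = -0.7325; denominator = 1 − 0.0225 = 0.9775
φ_{22} = -0.7325 / 0.9775 = -0.749

-0.749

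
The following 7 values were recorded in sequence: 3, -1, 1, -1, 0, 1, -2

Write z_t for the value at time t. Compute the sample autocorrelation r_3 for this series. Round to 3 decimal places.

Mean z̄ = (3 − 1 + 1 − 1 + 0 + 1 − 2)/7 = 0.1429
Σ(z_t−z̄)(z_{t+3}−z̄) = (-3.2653) + (0.1633) + (0.7347) + (2.4490) = 0.0816
Denominator Σ(z_t−z̄)² = 16.8571
r_3 = 0.0816 / 16.8571 = 0.005

0.005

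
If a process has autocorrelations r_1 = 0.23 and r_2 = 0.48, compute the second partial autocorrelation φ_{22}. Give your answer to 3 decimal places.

φ_{22} = (r_2 − r_1²) / (1 − r_1²)
r_1² = (0.23)² = 0.0529
Numerator = 0.48 − 0.0529 = 0.4271; denominator = 1 − 0.0529 = 0.9471
φ_{22} = 0.4271 / 0.9471 = 0.451

0.451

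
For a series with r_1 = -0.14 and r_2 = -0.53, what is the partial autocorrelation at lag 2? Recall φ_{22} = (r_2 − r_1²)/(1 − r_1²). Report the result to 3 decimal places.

-0.561

φ_{22} = (r_2 − r_1²) / (1 − r_1²)
r_1² = (-0.14)² = 0.0196
Numerator = -0.53 − 0.0196 = -0.5496; denominator = 1 − 0.0196 = 0.9804
φ_{22} = -0.5496 / 0.9804 = -0.561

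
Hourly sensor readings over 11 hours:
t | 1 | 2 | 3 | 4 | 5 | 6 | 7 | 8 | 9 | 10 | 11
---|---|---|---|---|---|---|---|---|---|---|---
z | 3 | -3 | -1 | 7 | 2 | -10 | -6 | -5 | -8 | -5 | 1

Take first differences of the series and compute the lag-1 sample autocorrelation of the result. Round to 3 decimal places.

First differences Δz: -6, 2, 8, -5, -12, 4, 1, -3, 3, 6
Mean of differences = -0.2000
Numerator Σ(Δz_t−Δz̄)(Δz_{t+1}−Δz̄) = -14.4400
Denominator Σ(Δz_t−Δz̄)² = 343.6000
r_1(Δz) = -14.4400 / 343.6000 = -0.042

-0.042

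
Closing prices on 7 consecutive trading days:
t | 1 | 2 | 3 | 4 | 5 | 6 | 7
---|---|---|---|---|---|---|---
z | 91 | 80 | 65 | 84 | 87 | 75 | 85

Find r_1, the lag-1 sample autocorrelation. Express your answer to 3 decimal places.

-0.185

Mean z̄ = (91 + 80 + 65 + 84 + 87 + 75 + 85)/7 = 81.0000
Deviations from mean: 10.0000, -1.0000, -16.0000, 3.0000, 6.0000, -6.0000, 4.0000
Numerator Σ_{t=1}^{6}(z_t−z̄)(z_{t+1}−z̄) = -84.0000
Denominator Σ(z_t−z̄)² = 454.0000
r_1 = -84.0000 / 454.0000 = -0.185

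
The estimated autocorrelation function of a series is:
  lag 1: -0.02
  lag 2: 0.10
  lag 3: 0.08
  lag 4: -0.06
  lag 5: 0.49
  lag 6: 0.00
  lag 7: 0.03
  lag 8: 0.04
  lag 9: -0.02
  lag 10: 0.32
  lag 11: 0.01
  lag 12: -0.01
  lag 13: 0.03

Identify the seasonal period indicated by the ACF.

5

The largest autocorrelation is r_5 = 0.49, with a weaker echo at lag 10 (0.32); the remaining lags stay at or below 0.10.
The dominant spike at lag 5 indicates a seasonal period of 5.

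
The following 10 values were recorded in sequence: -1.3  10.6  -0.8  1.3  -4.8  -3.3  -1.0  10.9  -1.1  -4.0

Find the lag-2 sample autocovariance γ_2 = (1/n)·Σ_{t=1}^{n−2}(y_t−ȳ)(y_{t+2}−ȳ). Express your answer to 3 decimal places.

Mean ȳ = (-1.3 + 10.6 − 0.8 + 1.3 − 4.8 − 3.3 − 1.0 + 10.9 − 1.1 − 4.0)/10 = 0.6500
Σ_{t=1}^{8}(y_t−ȳ)(y_{t+2}−ȳ) = -61.6400
γ_2 = -61.6400 / 10 = -6.164

-6.164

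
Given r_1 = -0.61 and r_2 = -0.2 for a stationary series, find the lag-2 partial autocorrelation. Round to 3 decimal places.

φ_{22} = (r_2 − r_1²) / (1 − r_1²)
r_1² = (-0.61)² = 0.3721
Numerator = -0.2 − 0.3721 = -0.5721; denominator = 1 − 0.3721 = 0.6279
φ_{22} = -0.5721 / 0.6279 = -0.911

-0.911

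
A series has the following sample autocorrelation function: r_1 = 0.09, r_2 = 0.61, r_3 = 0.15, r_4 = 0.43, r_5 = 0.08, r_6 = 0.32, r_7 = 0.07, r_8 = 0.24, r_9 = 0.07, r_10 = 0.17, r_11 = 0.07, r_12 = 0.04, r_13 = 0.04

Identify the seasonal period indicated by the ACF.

2

The largest autocorrelation is r_2 = 0.61, with weaker echoes at lags 4 (0.43), 6 (0.32), 8 (0.24) and 10 (0.17); the remaining lags stay at or below 0.15.
The dominant spike at lag 2 indicates a seasonal period of 2.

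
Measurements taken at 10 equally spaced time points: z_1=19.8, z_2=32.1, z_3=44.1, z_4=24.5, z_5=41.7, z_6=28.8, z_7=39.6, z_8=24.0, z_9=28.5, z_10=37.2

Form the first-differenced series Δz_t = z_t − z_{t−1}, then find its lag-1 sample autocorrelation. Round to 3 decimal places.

-0.628

First differences Δz: 12.3, 12.0, -19.6, 17.2, -12.9, 10.8, -15.6, 4.5, 8.7
Mean of differences = 1.9333
Numerator Σ(Δz_t−Δz̄)(Δz_{t+1}−Δz̄) = -982.2278
Denominator Σ(Δz_t−Δz̄)² = 1564.0000
r_1(Δz) = -982.2278 / 1564.0000 = -0.628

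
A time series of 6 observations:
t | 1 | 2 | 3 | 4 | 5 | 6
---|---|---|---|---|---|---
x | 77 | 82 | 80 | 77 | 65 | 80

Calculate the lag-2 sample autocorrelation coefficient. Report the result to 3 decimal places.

-0.190

Mean x̄ = (77 + 82 + 80 + 77 + 65 + 80)/6 = 76.8333
Σ(x_t−x̄)(x_{t+2}−x̄) = (0.5278) + (0.8611) + (-37.4722) + (0.5278) = -35.5556
Denominator Σ(x_t−x̄)² = 186.8333
r_2 = -35.5556 / 186.8333 = -0.190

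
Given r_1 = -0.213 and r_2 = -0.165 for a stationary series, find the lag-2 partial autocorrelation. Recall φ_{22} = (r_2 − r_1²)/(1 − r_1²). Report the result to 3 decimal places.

-0.220

φ_{22} = (r_2 − r_1²) / (1 − r_1²)
r_1² = (-0.213)² = 0.045369
Numerator = -0.165 − 0.0454 = -0.2104; denominator = 1 − 0.0454 = 0.9546
φ_{22} = -0.2104 / 0.9546 = -0.220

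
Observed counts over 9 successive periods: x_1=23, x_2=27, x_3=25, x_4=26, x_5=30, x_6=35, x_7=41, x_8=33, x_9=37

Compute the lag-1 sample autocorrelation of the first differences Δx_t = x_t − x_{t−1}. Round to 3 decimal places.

-0.323

First differences Δx: 4, -2, 1, 4, 5, 6, -8, 4
Mean of differences = 1.7500
Numerator Σ(Δx_t−Δx̄)(Δx_{t+1}−Δx̄) = -49.5625
Denominator Σ(Δx_t−Δx̄)² = 153.5000
r_1(Δx) = -49.5625 / 153.5000 = -0.323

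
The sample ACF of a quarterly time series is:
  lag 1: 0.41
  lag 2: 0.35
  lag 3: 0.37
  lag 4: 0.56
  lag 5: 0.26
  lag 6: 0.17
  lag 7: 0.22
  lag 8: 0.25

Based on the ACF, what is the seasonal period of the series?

The largest autocorrelation is r_4 = 0.56; the remaining lags stay at or below 0.41. The elevated value at lag 1 (0.41), dropping to 0.35 at lag 2, reflects decaying short-term dependence rather than seasonality.
The dominant spike at lag 4 indicates a seasonal period of 4.

4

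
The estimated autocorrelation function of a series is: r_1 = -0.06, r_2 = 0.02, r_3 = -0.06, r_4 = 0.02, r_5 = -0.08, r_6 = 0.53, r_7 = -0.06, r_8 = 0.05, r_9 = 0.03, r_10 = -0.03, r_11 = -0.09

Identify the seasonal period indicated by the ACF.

The largest autocorrelation is r_6 = 0.53; the remaining lags stay at or below 0.05.
The dominant spike at lag 6 indicates a seasonal period of 6.

6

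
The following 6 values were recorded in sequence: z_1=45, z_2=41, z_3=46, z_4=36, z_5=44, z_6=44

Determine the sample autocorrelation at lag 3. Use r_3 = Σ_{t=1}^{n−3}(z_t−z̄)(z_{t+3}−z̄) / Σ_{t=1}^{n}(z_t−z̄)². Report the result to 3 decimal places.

Mean z̄ = (45 + 41 + 46 + 36 + 44 + 44)/6 = 42.6667
Σ(z_t−z̄)(z_{t+3}−z̄) = (-15.5556) + (-2.2222) + (4.4444) = -13.3333
Denominator Σ(z_t−z̄)² = 67.3333
r_3 = -13.3333 / 67.3333 = -0.198

-0.198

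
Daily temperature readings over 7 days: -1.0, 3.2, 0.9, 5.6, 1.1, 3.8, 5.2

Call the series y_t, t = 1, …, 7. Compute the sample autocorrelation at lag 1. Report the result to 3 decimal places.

Mean ȳ = (-1.0 + 3.2 + 0.9 + 5.6 + 1.1 + 3.8 + 5.2)/7 = 2.6857
Numerator Σ_{t=1}^{6}(y_t−ȳ)(y_{t+1}−ȳ) = -11.6045
Denominator Σ(y_t−ȳ)² = 35.6086
r_1 = -11.6045 / 35.6086 = -0.326

-0.326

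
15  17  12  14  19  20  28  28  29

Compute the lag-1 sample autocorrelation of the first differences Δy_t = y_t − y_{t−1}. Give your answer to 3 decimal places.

-0.194

First differences Δy: 2, -5, 2, 5, 1, 8, 0, 1
Mean of differences = 1.7500
Numerator Σ(Δy_t−Δȳ)(Δy_{t+1}−Δȳ) = -19.3125
Denominator Σ(Δy_t−Δȳ)² = 99.5000
r_1(Δy) = -19.3125 / 99.5000 = -0.194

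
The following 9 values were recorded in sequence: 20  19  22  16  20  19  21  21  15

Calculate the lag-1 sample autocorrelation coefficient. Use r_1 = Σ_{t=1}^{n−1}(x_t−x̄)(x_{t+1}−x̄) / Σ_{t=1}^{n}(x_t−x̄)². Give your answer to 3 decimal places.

-0.394

Mean x̄ = (20 + 19 + 22 + 16 + 20 + 19 + 21 + 21 + 15)/9 = 19.2222
Numerator Σ_{t=1}^{8}(x_t−x̄)(x_{t+1}−x̄) = -17.1605
Denominator Σ(x_t−x̄)² = 43.5556
r_1 = -17.1605 / 43.5556 = -0.394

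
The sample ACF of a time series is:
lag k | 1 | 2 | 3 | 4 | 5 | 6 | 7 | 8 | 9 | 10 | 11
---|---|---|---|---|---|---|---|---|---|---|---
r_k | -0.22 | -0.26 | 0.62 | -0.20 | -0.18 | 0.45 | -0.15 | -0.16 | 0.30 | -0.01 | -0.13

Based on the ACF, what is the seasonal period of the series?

3

The largest autocorrelation is r_3 = 0.62, with weaker echoes at lags 6 (0.45) and 9 (0.30); the remaining lags stay at or below -0.01.
The dominant spike at lag 3 indicates a seasonal period of 3.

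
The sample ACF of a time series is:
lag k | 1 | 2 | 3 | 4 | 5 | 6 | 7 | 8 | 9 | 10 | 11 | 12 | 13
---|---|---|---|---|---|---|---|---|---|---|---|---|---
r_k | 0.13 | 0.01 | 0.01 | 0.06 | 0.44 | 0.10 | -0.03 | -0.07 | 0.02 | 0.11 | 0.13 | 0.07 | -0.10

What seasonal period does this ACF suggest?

5

The largest autocorrelation is r_5 = 0.44; the remaining lags stay at or below 0.13.
The dominant spike at lag 5 indicates a seasonal period of 5.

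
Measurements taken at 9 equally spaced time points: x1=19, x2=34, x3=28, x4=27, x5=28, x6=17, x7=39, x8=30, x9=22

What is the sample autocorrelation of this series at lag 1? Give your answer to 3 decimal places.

Mean x̄ = (19 + 34 + 28 + 27 + 28 + 17 + 39 + 30 + 22)/9 = 27.1111
Numerator Σ_{t=1}^{8}(x_t−x̄)(x_{t+1}−x̄) = -159.5679
Denominator Σ(x_t−x̄)² = 392.8889
r_1 = -159.5679 / 392.8889 = -0.406

-0.406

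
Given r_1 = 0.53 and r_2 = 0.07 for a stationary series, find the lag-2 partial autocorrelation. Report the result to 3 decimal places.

φ_{22} = (r_2 − r_1²) / (1 − r_1²)
r_1² = (0.53)² = 0.2809
Numerator = 0.07 − 0.2809 = -0.2109; denominator = 1 − 0.2809 = 0.7191
φ_{22} = -0.2109 / 0.7191 = -0.293

-0.293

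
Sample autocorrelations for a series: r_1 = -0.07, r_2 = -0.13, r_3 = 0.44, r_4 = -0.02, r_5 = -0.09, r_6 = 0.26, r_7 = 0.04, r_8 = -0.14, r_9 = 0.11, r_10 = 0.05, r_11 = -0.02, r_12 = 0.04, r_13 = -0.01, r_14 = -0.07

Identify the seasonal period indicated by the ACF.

3

The largest autocorrelation is r_3 = 0.44, with a weaker echo at lag 6 (0.26); the remaining lags stay at or below 0.11.
The dominant spike at lag 3 indicates a seasonal period of 3.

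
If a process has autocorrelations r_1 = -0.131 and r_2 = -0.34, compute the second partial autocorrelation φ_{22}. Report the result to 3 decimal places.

-0.363

φ_{22} = (r_2 − r_1²) / (1 − r_1²)
r_1² = (-0.131)² = 0.017161
Numerator = -0.34 − 0.0172 = -0.3572; denominator = 1 − 0.0172 = 0.9828
φ_{22} = -0.3572 / 0.9828 = -0.363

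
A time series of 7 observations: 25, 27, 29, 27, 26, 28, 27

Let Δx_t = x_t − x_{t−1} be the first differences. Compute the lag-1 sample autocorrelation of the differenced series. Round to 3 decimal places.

First differences Δx: 2, 2, -2, -1, 2, -1
Mean of differences = 0.3333
Numerator Σ(Δx_t−Δx̄)(Δx_{t+1}−Δx̄) = -2.4444
Denominator Σ(Δx_t−Δx̄)² = 17.3333
r_1(Δx) = -2.4444 / 17.3333 = -0.141

-0.141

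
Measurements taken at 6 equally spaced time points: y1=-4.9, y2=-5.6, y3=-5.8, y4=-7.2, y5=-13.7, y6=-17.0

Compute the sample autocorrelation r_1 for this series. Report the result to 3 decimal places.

0.468

Mean ȳ = (-4.9 − 5.6 − 5.8 − 7.2 − 13.7 − 17.0)/6 = -9.0333
Deviations from mean: 4.1333, 3.4333, 3.2333, 1.8333, -4.6667, -7.9667
Σ(y_t−ȳ)(y_{t+1}−ȳ) = (14.1911) + (11.1011) + (5.9278) + (-8.5556) + (37.1778) = 59.8422
Denominator Σ(y_t−ȳ)² = 127.9333
r_1 = 59.8422 / 127.9333 = 0.468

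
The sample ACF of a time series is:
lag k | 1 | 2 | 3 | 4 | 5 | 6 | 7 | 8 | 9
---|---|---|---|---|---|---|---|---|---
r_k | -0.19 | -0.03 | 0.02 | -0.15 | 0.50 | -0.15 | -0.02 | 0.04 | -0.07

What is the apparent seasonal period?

The largest autocorrelation is r_5 = 0.50; the remaining lags stay at or below 0.04.
The dominant spike at lag 5 indicates a seasonal period of 5.

5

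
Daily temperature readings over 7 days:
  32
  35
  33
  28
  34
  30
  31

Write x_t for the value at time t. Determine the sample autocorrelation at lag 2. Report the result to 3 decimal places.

-0.120

Mean x̄ = (32 + 35 + 33 + 28 + 34 + 30 + 31)/7 = 31.8571
Deviations from mean: 0.1429, 3.1429, 1.1429, -3.8571, 2.1429, -1.8571, -0.8571
Σ(x_t−x̄)(x_{t+2}−x̄) = (0.1633) + (-12.1224) + (2.4490) + (7.1633) + (-1.8367) = -4.1837
Denominator Σ(x_t−x̄)² = 34.8571
r_2 = -4.1837 / 34.8571 = -0.120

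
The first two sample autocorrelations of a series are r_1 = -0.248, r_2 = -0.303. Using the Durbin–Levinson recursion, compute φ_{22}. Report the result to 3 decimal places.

-0.388

φ_{22} = (r_2 − r_1²) / (1 − r_1²)
r_1² = (-0.248)² = 0.061504
Numerator = -0.303 − 0.0615 = -0.3645; denominator = 1 − 0.0615 = 0.9385
φ_{22} = -0.3645 / 0.9385 = -0.388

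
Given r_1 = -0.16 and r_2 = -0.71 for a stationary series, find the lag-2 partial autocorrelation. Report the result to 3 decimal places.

φ_{22} = (r_2 − r_1²) / (1 − r_1²)
r_1² = (-0.16)² = 0.0256
Numerator = -0.71 − 0.0256 = -0.7356; denominator = 1 − 0.0256 = 0.9744
φ_{22} = -0.7356 / 0.9744 = -0.755

-0.755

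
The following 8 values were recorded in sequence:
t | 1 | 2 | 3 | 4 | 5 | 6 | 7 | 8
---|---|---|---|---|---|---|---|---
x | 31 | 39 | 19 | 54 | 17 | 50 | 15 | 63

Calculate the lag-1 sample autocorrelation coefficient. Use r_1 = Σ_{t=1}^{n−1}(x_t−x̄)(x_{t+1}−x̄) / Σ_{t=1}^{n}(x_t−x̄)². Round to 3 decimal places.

Mean x̄ = (31 + 39 + 19 + 54 + 17 + 50 + 15 + 63)/8 = 36.0000
Deviations from mean: -5.0000, 3.0000, -17.0000, 18.0000, -19.0000, 14.0000, -21.0000, 27.0000
Numerator Σ_{t=1}^{7}(x_t−x̄)(x_{t+1}−x̄) = -1841.0000
Denominator Σ(x_t−x̄)² = 2374.0000
r_1 = -1841.0000 / 2374.0000 = -0.775

-0.775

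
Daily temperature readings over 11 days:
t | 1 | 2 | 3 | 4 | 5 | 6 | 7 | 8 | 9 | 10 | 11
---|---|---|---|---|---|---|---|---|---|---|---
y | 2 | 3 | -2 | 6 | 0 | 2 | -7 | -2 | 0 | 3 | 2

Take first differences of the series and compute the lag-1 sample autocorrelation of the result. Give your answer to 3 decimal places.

First differences Δy: 1, -5, 8, -6, 2, -9, 5, 2, 3, -1
Mean of differences = 0.0000
Numerator Σ(Δy_t−Δȳ)(Δy_{t+1}−Δȳ) = -155.0000
Denominator Σ(Δy_t−Δȳ)² = 250.0000
r_1(Δy) = -155.0000 / 250.0000 = -0.620

-0.620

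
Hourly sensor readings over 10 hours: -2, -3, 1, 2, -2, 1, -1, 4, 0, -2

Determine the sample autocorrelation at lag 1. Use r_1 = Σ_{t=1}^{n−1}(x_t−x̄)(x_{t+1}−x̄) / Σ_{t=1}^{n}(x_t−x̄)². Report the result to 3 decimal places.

Mean x̄ = (-2 − 3 + 1 + 2 − 2 + 1 − 1 + 4 + 0 − 2)/10 = -0.2000
Numerator Σ_{t=1}^{9}(x_t−x̄)(x_{t+1}−x̄) = -5.6400
Denominator Σ(x_t−x̄)² = 43.6000
r_1 = -5.6400 / 43.6000 = -0.129

-0.129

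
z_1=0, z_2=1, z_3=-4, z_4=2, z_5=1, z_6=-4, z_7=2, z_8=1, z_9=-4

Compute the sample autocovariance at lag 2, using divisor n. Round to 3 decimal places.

-2.476

Mean z̄ = (0 + 1 − 4 + 2 + 1 − 4 + 2 + 1 − 4)/9 = -0.5556
Σ_{t=1}^{7}(z_t−z̄)(z_{t+2}−z̄) = -22.2840
γ_2 = -22.2840 / 9 = -2.476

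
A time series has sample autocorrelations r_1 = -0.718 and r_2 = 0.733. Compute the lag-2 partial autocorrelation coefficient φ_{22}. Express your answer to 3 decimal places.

φ_{22} = (r_2 − r_1²) / (1 − r_1²)
r_1² = (-0.718)² = 0.515524
Numerator = 0.733 − 0.5155 = 0.2175; denominator = 1 − 0.5155 = 0.4845
φ_{22} = 0.2175 / 0.4845 = 0.449

0.449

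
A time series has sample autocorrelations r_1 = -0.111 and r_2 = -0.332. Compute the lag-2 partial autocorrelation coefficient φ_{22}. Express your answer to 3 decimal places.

φ_{22} = (r_2 − r_1²) / (1 − r_1²)
r_1² = (-0.111)² = 0.012321
Numerator = -0.332 − 0.0123 = -0.3443; denominator = 1 − 0.0123 = 0.9877
φ_{22} = -0.3443 / 0.9877 = -0.349

-0.349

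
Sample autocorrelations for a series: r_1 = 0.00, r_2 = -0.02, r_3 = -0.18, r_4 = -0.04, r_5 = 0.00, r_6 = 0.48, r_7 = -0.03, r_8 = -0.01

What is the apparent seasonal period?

The largest autocorrelation is r_6 = 0.48; the remaining lags stay at or below 0.00.
The dominant spike at lag 6 indicates a seasonal period of 6.

6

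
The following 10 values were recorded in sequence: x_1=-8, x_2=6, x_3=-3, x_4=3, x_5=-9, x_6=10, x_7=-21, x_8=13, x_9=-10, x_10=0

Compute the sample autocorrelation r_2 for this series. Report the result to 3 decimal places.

0.624

Mean x̄ = (-8 + 6 − 3 + 3 − 9 + 10 − 21 + 13 − 10 + 0)/10 = -1.9000
Numerator Σ_{t=1}^{8}(x_t−x̄)(x_{t+2}−x̄) = 607.4800
Denominator Σ(x_t−x̄)² = 972.9000
r_2 = 607.4800 / 972.9000 = 0.624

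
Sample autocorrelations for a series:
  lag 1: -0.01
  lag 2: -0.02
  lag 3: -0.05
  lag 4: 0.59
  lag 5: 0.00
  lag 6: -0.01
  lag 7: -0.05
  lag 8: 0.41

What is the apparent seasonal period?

The largest autocorrelation is r_4 = 0.59, with a weaker echo at lag 8 (0.41); the remaining lags stay at or below 0.00.
The dominant spike at lag 4 indicates a seasonal period of 4.

4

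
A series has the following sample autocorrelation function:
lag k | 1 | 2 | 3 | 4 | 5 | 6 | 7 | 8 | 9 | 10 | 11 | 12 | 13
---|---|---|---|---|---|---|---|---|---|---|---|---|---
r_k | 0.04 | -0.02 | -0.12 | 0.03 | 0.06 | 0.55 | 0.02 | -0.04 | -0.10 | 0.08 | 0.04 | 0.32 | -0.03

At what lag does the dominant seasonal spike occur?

The largest autocorrelation is r_6 = 0.55, with a weaker echo at lag 12 (0.32); the remaining lags stay at or below 0.08.
The dominant spike at lag 6 indicates a seasonal period of 6.

6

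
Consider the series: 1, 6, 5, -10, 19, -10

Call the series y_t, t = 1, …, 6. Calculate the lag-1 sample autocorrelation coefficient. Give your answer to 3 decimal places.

Mean ȳ = (1 + 6 + 5 − 10 + 19 − 10)/6 = 1.8333
Σ(y_t−ȳ)(y_{t+1}−ȳ) = (-3.4722) + (13.1944) + (-37.4722) + (-203.1389) + (-203.1389) = -434.0278
Denominator Σ(y_t−ȳ)² = 602.8333
r_1 = -434.0278 / 602.8333 = -0.720

-0.720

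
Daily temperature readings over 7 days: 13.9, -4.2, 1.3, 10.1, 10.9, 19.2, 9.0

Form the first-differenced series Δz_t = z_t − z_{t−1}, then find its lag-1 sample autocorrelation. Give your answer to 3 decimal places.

-0.171

First differences Δz: -18.1, 5.5, 8.8, 0.8, 8.3, -10.2
Mean of differences = -0.8167
Numerator Σ(Δz_t−Δz̄)(Δz_{t+1}−Δz̄) = -103.6869
Denominator Σ(Δz_t−Δz̄)² = 604.8683
r_1(Δz) = -103.6869 / 604.8683 = -0.171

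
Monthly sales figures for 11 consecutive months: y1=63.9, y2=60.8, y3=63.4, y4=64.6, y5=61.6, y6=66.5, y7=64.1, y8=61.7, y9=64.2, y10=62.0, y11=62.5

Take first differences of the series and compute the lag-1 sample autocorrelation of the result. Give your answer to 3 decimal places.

-0.567

First differences Δy: -3.1, 2.6, 1.2, -3.0, 4.9, -2.4, -2.4, 2.5, -2.2, 0.5
Mean of differences = -0.1400
Numerator Σ(Δy_t−Δȳ)(Δy_{t+1}−Δȳ) = -41.6916
Denominator Σ(Δy_t−Δȳ)² = 73.4840
r_1(Δy) = -41.6916 / 73.4840 = -0.567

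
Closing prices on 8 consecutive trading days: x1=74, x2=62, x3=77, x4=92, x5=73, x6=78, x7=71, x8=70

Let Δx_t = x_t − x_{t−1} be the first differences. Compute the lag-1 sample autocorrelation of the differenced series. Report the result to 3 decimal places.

First differences Δx: -12, 15, 15, -19, 5, -7, -1
Mean of differences = -0.5714
Numerator Σ(Δx_t−Δx̄)(Δx_{t+1}−Δx̄) = -358.1837
Denominator Σ(Δx_t−Δx̄)² = 1027.7143
r_1(Δx) = -358.1837 / 1027.7143 = -0.349

-0.349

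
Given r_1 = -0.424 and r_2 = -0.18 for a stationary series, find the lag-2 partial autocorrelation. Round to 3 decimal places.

φ_{22} = (r_2 − r_1²) / (1 − r_1²)
r_1² = (-0.424)² = 0.179776
Numerator = -0.18 − 0.1798 = -0.3598; denominator = 1 − 0.1798 = 0.8202
φ_{22} = -0.3598 / 0.8202 = -0.439

-0.439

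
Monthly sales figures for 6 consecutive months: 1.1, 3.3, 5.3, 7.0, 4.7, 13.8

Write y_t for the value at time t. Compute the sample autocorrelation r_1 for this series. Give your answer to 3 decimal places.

0.026

Mean ȳ = (1.1 + 3.3 + 5.3 + 7.0 + 4.7 + 13.8)/6 = 5.8667
Σ(y_t−ȳ)(y_{t+1}−ȳ) = (12.2344) + (1.4544) + (-0.6422) + (-1.3222) + (-9.2556) = 2.4689
Denominator Σ(y_t−ȳ)² = 95.2133
r_1 = 2.4689 / 95.2133 = 0.026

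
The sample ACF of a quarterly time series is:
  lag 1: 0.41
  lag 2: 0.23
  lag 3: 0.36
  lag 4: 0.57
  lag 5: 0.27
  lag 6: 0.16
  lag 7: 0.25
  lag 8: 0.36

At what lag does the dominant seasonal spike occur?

4

The largest autocorrelation is r_4 = 0.57; the remaining lags stay at or below 0.41. The elevated value at lag 1 (0.41), dropping to 0.23 at lag 2, reflects decaying short-term dependence rather than seasonality.
The dominant spike at lag 4 indicates a seasonal period of 4.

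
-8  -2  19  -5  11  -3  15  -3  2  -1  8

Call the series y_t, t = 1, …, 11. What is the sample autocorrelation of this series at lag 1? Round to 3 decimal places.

Mean ȳ = (-8 − 2 + 19 − 5 + 11 − 3 + 15 − 3 + 2 − 1 + 8)/11 = 3.0000
Numerator Σ_{t=1}^{10}(y_t−ȳ)(y_{t+1}−ȳ) = -419.0000
Denominator Σ(y_t−ȳ)² = 788.0000
r_1 = -419.0000 / 788.0000 = -0.532

-0.532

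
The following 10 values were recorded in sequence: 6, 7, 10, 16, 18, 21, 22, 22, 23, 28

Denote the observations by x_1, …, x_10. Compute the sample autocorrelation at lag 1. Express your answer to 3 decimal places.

0.668

Mean x̄ = (6 + 7 + 10 + 16 + 18 + 21 + 22 + 22 + 23 + 28)/10 = 17.3000
Numerator Σ_{t=1}^{9}(x_t−x̄)(x_{t+1}−x̄) = 330.0100
Denominator Σ(x_t−x̄)² = 494.1000
r_1 = 330.0100 / 494.1000 = 0.668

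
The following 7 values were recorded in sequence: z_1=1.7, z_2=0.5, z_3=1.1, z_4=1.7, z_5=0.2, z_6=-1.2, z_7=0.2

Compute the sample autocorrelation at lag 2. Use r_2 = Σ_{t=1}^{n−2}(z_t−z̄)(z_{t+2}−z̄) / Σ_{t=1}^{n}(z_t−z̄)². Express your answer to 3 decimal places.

Mean z̄ = (1.7 + 0.5 + 1.1 + 1.7 + 0.2 − 1.2 + 0.2)/7 = 0.6000
Deviations from mean: 1.1000, -0.1000, 0.5000, 1.1000, -0.4000, -1.8000, -0.4000
Σ(z_t−z̄)(z_{t+2}−z̄) = (0.5500) + (-0.1100) + (-0.2000) + (-1.9800) + (0.1600) = -1.5800
Denominator Σ(z_t−z̄)² = 6.2400
r_2 = -1.5800 / 6.2400 = -0.253

-0.253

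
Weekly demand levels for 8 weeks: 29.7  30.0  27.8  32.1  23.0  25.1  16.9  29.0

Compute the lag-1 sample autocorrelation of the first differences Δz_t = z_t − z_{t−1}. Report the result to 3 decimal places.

-0.574

First differences Δz: 0.3, -2.2, 4.3, -9.1, 2.1, -8.2, 12.1
Mean of differences = -0.1000
Numerator Σ(Δz_t−Δz̄)(Δz_{t+1}−Δz̄) = -186.1200
Denominator Σ(Δz_t−Δz̄)² = 324.2200
r_1(Δz) = -186.1200 / 324.2200 = -0.574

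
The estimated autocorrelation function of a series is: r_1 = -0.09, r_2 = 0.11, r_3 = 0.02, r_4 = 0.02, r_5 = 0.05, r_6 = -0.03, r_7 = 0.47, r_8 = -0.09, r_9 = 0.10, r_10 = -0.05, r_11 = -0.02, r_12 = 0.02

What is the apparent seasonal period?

The largest autocorrelation is r_7 = 0.47; the remaining lags stay at or below 0.11.
The dominant spike at lag 7 indicates a seasonal period of 7.

7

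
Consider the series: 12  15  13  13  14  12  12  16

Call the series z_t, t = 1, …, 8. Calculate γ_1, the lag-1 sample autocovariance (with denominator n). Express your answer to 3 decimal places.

-0.689

Mean z̄ = (12 + 15 + 13 + 13 + 14 + 12 + 12 + 16)/8 = 13.3750
Deviations: -1.3750, 1.6250, -0.3750, -0.3750, 0.6250, -1.3750, -1.3750, 2.6250
Σ_{t=1}^{7}(z_t−z̄)(z_{t+1}−z̄) = -5.5156
γ_1 = -5.5156 / 8 = -0.689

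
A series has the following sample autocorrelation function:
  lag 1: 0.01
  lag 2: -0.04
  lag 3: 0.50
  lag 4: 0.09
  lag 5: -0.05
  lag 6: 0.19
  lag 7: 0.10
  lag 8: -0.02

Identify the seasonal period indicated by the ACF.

3

The largest autocorrelation is r_3 = 0.50, with a weaker echo at lag 6 (0.19); the remaining lags stay at or below 0.10.
The dominant spike at lag 3 indicates a seasonal period of 3.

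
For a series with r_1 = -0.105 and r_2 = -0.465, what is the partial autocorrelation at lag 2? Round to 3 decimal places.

φ_{22} = (r_2 − r_1²) / (1 − r_1²)
r_1² = (-0.105)² = 0.011025
Numerator = -0.465 − 0.0110 = -0.4760; denominator = 1 − 0.0110 = 0.9890
φ_{22} = -0.4760 / 0.9890 = -0.481

-0.481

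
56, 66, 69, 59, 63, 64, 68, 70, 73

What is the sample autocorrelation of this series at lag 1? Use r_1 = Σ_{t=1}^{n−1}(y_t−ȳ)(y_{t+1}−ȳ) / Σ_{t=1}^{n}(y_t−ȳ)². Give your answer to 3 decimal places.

Mean ȳ = (56 + 66 + 69 + 59 + 63 + 64 + 68 + 70 + 73)/9 = 65.3333
Numerator Σ_{t=1}^{8}(y_t−ȳ)(y_{t+1}−ȳ) = 35.5556
Denominator Σ(y_t−ȳ)² = 236.0000
r_1 = 35.5556 / 236.0000 = 0.151

0.151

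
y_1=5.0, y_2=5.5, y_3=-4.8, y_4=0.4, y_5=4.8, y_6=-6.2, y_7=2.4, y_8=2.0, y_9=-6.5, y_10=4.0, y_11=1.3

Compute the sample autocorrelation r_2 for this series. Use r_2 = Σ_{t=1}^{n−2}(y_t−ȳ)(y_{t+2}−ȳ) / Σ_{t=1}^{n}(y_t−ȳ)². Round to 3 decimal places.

Mean ȳ = (5.0 + 5.5 − 4.8 + 0.4 + 4.8 − 6.2 + 2.4 + 2.0 − 6.5 + 4.0 + 1.3)/11 = 0.7182
Numerator Σ_{t=1}^{9}(y_t−ȳ)(y_{t+2}−ȳ) = -59.6079
Denominator Σ(y_t−ȳ)² = 203.9564
r_2 = -59.6079 / 203.9564 = -0.292

-0.292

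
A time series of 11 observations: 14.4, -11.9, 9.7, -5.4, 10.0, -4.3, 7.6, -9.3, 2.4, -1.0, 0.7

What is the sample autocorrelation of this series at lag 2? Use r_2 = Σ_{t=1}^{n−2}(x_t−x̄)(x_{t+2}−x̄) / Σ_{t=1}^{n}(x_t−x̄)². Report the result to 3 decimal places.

Mean x̄ = (14.4 − 11.9 + 9.7 − 5.4 + 10.0 − 4.3 + 7.6 − 9.3 + 2.4 − 1.0 + 0.7)/11 = 1.1727
Numerator Σ_{t=1}^{9}(x_t−x̄)(x_{t+2}−x̄) = 454.0712
Denominator Σ(x_t−x̄)² = 727.0818
r_2 = 454.0712 / 727.0818 = 0.625

0.625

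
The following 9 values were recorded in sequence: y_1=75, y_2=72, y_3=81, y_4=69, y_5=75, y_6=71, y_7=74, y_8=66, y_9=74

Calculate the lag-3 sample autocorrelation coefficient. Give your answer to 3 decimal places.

-0.319

Mean ȳ = (75 + 72 + 81 + 69 + 75 + 71 + 74 + 66 + 74)/9 = 73.0000
Numerator Σ_{t=1}^{6}(y_t−ȳ)(y_{t+3}−ȳ) = -46.0000
Denominator Σ(y_t−ȳ)² = 144.0000
r_3 = -46.0000 / 144.0000 = -0.319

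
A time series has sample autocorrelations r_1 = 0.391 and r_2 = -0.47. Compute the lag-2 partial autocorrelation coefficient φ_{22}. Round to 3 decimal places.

φ_{22} = (r_2 − r_1²) / (1 − r_1²)
r_1² = (0.391)² = 0.152881
Numerator = -0.47 − 0.1529 = -0.6229; denominator = 1 − 0.1529 = 0.8471
φ_{22} = -0.6229 / 0.8471 = -0.735

-0.735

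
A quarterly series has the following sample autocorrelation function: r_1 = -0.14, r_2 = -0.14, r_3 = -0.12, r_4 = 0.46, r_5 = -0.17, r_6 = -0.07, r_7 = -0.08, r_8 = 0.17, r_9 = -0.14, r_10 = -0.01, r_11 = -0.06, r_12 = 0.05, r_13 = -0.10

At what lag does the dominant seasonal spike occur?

4

The largest autocorrelation is r_4 = 0.46, with a weaker echo at lag 8 (0.17); the remaining lags stay at or below 0.05.
The dominant spike at lag 4 indicates a seasonal period of 4.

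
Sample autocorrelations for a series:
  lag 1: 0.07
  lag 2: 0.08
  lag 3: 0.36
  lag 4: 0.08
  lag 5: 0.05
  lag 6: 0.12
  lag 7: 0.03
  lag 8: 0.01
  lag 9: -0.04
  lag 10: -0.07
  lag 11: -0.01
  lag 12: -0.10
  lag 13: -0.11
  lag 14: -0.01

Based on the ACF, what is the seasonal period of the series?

3

The largest autocorrelation is r_3 = 0.36; the remaining lags stay at or below 0.12.
The dominant spike at lag 3 indicates a seasonal period of 3.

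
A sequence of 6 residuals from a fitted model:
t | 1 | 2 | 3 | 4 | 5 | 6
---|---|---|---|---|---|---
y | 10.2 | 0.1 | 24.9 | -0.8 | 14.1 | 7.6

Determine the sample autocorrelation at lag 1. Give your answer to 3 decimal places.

Mean ȳ = (10.2 + 0.1 + 24.9 − 0.8 + 14.1 + 7.6)/6 = 9.3500
Deviations from mean: 0.8500, -9.2500, 15.5500, -10.1500, 4.7500, -1.7500
Numerator Σ_{t=1}^{5}(y_t−ȳ)(y_{t+1}−ȳ) = -366.0575
Denominator Σ(y_t−ȳ)² = 456.7350
r_1 = -366.0575 / 456.7350 = -0.801

-0.801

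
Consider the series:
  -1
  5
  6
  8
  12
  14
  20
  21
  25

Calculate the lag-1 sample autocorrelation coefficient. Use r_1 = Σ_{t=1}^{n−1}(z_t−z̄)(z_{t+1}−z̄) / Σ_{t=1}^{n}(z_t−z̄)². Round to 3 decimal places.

Mean z̄ = (-1 + 5 + 6 + 8 + 12 + 14 + 20 + 21 + 25)/9 = 12.2222
Numerator Σ_{t=1}^{8}(z_t−z̄)(z_{t+1}−z̄) = 361.5062
Denominator Σ(z_t−z̄)² = 587.5556
r_1 = 361.5062 / 587.5556 = 0.615

0.615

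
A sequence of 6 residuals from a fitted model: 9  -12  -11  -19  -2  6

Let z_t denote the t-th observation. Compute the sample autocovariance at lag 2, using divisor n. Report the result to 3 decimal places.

Mean z̄ = (9 − 12 − 11 − 19 − 2 + 6)/6 = -4.8333
Σ_{t=1}^{4}(z_t−z̄)(z_{t+2}−z̄) = -154.7222
γ_2 = -154.7222 / 6 = -25.787

-25.787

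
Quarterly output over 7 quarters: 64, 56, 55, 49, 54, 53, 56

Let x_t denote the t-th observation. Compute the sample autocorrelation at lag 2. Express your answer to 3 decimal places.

0.055

Mean x̄ = (64 + 56 + 55 + 49 + 54 + 53 + 56)/7 = 55.2857
Deviations from mean: 8.7143, 0.7143, -0.2857, -6.2857, -1.2857, -2.2857, 0.7143
Σ(x_t−x̄)(x_{t+2}−x̄) = (-2.4898) + (-4.4898) + (0.3673) + (14.3673) + (-0.9184) = 6.8367
Denominator Σ(x_t−x̄)² = 123.4286
r_2 = 6.8367 / 123.4286 = 0.055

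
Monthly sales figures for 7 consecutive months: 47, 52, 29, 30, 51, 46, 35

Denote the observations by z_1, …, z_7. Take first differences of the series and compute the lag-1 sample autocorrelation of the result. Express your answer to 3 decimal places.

First differences Δz: 5, -23, 1, 21, -5, -11
Mean of differences = -2.0000
Numerator Σ(Δz_t−Δz̄)(Δz_{t+1}−Δz̄) = -183.0000
Denominator Σ(Δz_t−Δz̄)² = 1118.0000
r_1(Δz) = -183.0000 / 1118.0000 = -0.164

-0.164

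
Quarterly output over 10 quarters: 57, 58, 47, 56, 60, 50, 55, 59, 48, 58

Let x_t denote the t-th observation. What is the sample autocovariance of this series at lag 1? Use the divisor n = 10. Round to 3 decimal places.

-9.644

Mean x̄ = (57 + 58 + 47 + 56 + 60 + 50 + 55 + 59 + 48 + 58)/10 = 54.8000
Σ_{t=1}^{9}(x_t−x̄)(x_{t+1}−x̄) = -96.4400
γ_1 = -96.4400 / 10 = -9.644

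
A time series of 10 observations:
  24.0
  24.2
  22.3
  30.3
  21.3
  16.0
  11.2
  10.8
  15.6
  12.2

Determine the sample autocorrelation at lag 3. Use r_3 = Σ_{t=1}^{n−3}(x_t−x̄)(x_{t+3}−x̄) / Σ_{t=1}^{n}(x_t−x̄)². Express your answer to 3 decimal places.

0.039

Mean x̄ = (24.0 + 24.2 + 22.3 + 30.3 + 21.3 + 16.0 + 11.2 + 10.8 + 15.6 + 12.2)/10 = 18.7900
Σ(x_t−x̄)(x_{t+3}−x̄) = (59.9671) + (13.5791) + (-9.7929) + (-87.3609) + (-20.0549) + (8.9001) + (50.0181) = 15.2557
Denominator Σ(x_t−x̄)² = 390.3490
r_3 = 15.2557 / 390.3490 = 0.039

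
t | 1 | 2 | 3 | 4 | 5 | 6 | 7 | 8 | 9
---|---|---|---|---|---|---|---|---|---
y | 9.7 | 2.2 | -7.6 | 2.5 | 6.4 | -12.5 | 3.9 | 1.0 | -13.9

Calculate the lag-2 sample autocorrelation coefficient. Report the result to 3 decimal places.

Mean ȳ = (9.7 + 2.2 − 7.6 + 2.5 + 6.4 − 12.5 + 3.9 + 1.0 − 13.9)/9 = -0.9222
Numerator Σ_{t=1}^{7}(y_t−ȳ)(y_{t+2}−ȳ) = -198.2932
Denominator Σ(y_t−ȳ)² = 561.9156
r_2 = -198.2932 / 561.9156 = -0.353

-0.353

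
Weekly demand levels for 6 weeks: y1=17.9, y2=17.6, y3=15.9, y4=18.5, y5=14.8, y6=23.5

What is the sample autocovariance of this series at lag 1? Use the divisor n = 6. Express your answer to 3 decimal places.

Mean ȳ = (17.9 + 17.6 + 15.9 + 18.5 + 14.8 + 23.5)/6 = 18.0333
Deviations: -0.1333, -0.4333, -2.1333, 0.4667, -3.2333, 5.4667
Σ_{t=1}^{5}(y_t−ȳ)(y_{t+1}−ȳ) = -19.1978
γ_1 = -19.1978 / 6 = -3.200

-3.200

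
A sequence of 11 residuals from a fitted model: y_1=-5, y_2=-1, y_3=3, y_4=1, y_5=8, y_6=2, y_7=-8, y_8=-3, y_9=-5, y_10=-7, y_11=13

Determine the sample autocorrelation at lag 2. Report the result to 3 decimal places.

Mean ȳ = (-5 − 1 + 3 + 1 + 8 + 2 − 8 − 3 − 5 − 7 + 13)/11 = -0.1818
Numerator Σ_{t=1}^{9}(y_t−ȳ)(y_{t+2}−ȳ) = -64.4298
Denominator Σ(y_t−ȳ)² = 419.6364
r_2 = -64.4298 / 419.6364 = -0.154

-0.154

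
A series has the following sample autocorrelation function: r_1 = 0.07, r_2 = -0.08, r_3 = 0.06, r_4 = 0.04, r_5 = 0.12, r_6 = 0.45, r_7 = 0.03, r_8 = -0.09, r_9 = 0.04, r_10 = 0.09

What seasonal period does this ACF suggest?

The largest autocorrelation is r_6 = 0.45; the remaining lags stay at or below 0.12.
The dominant spike at lag 6 indicates a seasonal period of 6.

6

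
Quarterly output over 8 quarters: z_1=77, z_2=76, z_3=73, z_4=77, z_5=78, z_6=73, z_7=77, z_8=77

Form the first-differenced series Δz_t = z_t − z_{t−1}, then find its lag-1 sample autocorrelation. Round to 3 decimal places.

First differences Δz: -1, -3, 4, 1, -5, 4, 0
Mean of differences = 0.0000
Numerator Σ(Δz_t−Δz̄)(Δz_{t+1}−Δz̄) = -30.0000
Denominator Σ(Δz_t−Δz̄)² = 68.0000
r_1(Δz) = -30.0000 / 68.0000 = -0.441

-0.441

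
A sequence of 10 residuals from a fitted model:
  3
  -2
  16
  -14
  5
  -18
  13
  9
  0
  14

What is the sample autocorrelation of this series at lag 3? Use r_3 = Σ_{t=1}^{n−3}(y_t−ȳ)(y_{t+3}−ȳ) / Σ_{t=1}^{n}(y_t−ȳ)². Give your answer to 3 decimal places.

-0.234

Mean ȳ = (3 − 2 + 16 − 14 + 5 − 18 + 13 + 9 + 0 + 14)/10 = 2.6000
Σ(y_t−ȳ)(y_{t+3}−ȳ) = (-6.6400) + (-11.0400) + (-276.0400) + (-172.6400) + (15.3600) + (53.5600) + (118.5600) = -278.8800
Denominator Σ(y_t−ȳ)² = 1192.4000
r_3 = -278.8800 / 1192.4000 = -0.234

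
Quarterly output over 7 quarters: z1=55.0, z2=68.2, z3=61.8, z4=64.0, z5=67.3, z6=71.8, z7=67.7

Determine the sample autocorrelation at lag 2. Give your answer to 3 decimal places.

0.117

Mean z̄ = (55.0 + 68.2 + 61.8 + 64.0 + 67.3 + 71.8 + 67.7)/7 = 65.1143
Σ(z_t−z̄)(z_{t+2}−z̄) = (33.5216) + (-3.4384) + (-7.2441) + (-7.4498) + (5.6516) = 21.0410
Denominator Σ(z_t−z̄)² = 180.2086
r_2 = 21.0410 / 180.2086 = 0.117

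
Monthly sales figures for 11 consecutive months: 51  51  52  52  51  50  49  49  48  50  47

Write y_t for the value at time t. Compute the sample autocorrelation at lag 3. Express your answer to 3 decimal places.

Mean ȳ = (51 + 51 + 52 + 52 + 51 + 50 + 49 + 49 + 48 + 50 + 47)/11 = 50.0000
Numerator Σ_{t=1}^{8}(y_t−ȳ)(y_{t+3}−ȳ) = 3.0000
Denominator Σ(y_t−ȳ)² = 26.0000
r_3 = 3.0000 / 26.0000 = 0.115

0.115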